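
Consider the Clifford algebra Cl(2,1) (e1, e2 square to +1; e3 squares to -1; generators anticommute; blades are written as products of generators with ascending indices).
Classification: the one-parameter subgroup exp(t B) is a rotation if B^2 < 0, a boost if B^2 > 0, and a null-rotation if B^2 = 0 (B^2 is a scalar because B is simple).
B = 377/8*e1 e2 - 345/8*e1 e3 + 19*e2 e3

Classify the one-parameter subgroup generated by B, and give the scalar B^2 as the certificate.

B^2 term by term: the squares give (377/8)^2*(e1 e2)^2 + (-345/8)^2*(e1 e3)^2 + (19)^2*(e2 e3)^2 = 142129/64*(-1) + 119025/64*(+1) + 361*(+1) = 0 (each basis 2-blade squares to minus the product of its generators' squares); cross terms between blades sharing an index anticommute and cancel. So B^2 = 0.
Answer: null-rotation, certificate B^2 = 0. Certificate logic: 0 is a conjugation-invariant scalar, so its sign fixes rotation versus boost versus null-rotation outright.


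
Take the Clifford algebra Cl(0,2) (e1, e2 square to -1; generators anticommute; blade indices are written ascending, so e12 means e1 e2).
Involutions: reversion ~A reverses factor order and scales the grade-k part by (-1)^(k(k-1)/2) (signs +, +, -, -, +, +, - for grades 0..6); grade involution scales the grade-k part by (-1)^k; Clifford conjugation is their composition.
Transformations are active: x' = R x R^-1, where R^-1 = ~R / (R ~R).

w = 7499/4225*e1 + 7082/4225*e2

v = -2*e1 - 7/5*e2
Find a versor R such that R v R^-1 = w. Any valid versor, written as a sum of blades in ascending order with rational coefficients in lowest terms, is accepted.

Take R = v + w = -951/4225*e1 + 1167/4225*e2. Because q(v) = q(w) = -149/25, conjugation by R sends v exactly to w.
Answer: -951/4225*e1 + 1167/4225*e2


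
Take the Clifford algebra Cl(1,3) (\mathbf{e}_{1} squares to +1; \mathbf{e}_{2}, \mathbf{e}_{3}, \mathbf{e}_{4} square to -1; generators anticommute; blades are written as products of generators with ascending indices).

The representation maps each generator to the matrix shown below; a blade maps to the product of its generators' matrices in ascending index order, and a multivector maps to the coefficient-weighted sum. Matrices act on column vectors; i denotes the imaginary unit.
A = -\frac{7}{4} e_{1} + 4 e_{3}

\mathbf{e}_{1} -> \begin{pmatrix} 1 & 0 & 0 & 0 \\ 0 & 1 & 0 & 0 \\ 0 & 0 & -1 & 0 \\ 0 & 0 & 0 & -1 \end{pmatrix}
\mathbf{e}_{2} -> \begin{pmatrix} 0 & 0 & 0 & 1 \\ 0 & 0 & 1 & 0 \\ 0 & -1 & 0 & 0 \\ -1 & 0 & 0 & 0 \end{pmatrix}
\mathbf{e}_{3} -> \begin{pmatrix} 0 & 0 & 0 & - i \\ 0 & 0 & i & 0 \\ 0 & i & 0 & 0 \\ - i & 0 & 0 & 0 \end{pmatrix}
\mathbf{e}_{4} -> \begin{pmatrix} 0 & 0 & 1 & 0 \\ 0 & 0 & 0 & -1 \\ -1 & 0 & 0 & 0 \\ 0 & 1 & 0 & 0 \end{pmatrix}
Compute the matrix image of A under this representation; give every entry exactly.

M = (-\frac{7}{4})*rho(e_{1}) + (4)*rho(e_{3}), summed entrywise:
Answer: \begin{pmatrix} - \frac{7}{4} & 0 & 0 & - 4 i \\ 0 & - \frac{7}{4} & 4 i & 0 \\ 0 & 4 i & \frac{7}{4} & 0 \\ - 4 i & 0 & 0 & \frac{7}{4} \end{pmatrix}


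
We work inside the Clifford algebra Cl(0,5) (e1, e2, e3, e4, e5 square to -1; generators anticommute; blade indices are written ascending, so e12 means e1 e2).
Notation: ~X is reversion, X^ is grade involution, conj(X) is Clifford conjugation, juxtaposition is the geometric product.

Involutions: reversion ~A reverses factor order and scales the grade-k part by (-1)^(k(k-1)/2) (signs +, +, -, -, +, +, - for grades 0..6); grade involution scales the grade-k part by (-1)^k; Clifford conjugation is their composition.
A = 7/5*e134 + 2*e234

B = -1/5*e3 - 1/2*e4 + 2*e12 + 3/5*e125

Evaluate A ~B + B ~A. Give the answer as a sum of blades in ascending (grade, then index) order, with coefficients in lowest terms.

first term: 7/10*e13 - 7/25*e14 + e23 - 2/5*e24 - 4*e134 + 14/5*e234 - 6/5*e1345 + 21/25*e2345
second term: -7/10*e13 + 7/25*e14 - e23 + 2/5*e24 + 4*e134 - 14/5*e234 - 6/5*e1345 + 21/25*e2345
Answer: -12/5*e1345 + 42/25*e2345


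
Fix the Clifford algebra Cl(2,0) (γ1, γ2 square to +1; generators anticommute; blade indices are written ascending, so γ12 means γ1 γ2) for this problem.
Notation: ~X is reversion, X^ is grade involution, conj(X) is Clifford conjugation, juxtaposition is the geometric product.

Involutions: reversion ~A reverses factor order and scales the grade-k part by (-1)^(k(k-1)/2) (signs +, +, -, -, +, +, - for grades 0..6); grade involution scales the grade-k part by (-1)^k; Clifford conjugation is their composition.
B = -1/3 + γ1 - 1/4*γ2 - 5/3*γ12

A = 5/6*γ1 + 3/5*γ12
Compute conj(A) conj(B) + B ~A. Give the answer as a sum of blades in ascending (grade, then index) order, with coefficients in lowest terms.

first term: 11/6 + 23/180*γ1 - 179/90*γ2 - 1/120*γ12
second term: -1/6 - 77/180*γ1 + 71/90*γ2 + 49/120*γ12
Answer: 5/3 - 3/10*γ1 - 6/5*γ2 + 2/5*γ12


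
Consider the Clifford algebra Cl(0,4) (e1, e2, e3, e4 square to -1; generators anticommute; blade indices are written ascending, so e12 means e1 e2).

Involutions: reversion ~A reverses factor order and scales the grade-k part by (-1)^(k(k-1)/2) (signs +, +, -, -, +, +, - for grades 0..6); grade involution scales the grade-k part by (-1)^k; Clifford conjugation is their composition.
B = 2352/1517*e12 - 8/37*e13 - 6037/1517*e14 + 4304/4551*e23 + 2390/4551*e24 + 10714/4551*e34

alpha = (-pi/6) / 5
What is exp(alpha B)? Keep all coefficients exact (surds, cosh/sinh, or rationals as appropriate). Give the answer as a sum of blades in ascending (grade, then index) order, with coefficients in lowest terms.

B^2 term by term: the squares give (2352/1517)^2*(e12)^2 + (-8/37)^2*(e13)^2 + (-6037/1517)^2*(e14)^2 + (4304/4551)^2*(e23)^2 + (2390/4551)^2*(e24)^2 + (10714/4551)^2*(e34)^2 = 5531904/2301289*(-1) + 64/1369*(-1) + 36445369/2301289*(-1) + 18524416/20711601*(-1) + 5712100/20711601*(-1) + 114789796/20711601*(-1) = -25 (each basis 2-blade squares to minus the product of its generators' squares); cross terms between blades sharing an index anticommute and cancel; the commuting (index-disjoint) pairs give grade-4 terms 2*c*c'*(blade product), which cancel blade by blade — e1234: 16799552/2301289 + 38240/168387 - 51966496/6903867 = 0 — confirming B is simple. So B^2 = -25.
B^2 = -25 — circular case — the even/odd split gives cos and sin: l = 5, alpha*l = -pi/6, so exp(alpha B) = cos(-pi/6) + (sin(-pi/6)/5)*B = sqrt(3)/2 + (-1/10)*B.
Answer: sqrt(3)/2 - 1176/7585*e12 + 4/185*e13 + 6037/15170*e14 - 2152/22755*e23 - 239/4551*e24 - 5357/22755*e34


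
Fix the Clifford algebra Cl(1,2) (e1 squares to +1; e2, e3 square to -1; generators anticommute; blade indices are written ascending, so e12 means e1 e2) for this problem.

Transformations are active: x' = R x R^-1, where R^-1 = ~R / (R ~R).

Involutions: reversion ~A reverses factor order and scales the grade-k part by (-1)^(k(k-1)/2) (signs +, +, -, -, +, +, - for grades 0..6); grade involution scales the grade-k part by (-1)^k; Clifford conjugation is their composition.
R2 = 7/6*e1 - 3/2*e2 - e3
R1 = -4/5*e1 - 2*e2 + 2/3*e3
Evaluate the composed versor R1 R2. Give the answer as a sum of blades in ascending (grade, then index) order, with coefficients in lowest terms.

Distribute over the terms of R1 (each basis-blade product reordered to ascending indices, repeated generators contracted through their squares):
(-4/5*e1) R2 = -14/15 + 6/5*e12 + 4/5*e13
(-2*e2) R2 = -3 + 7/3*e12 + 2*e23
(2/3*e3) R2 = 2/3 - 7/9*e13 + e23
Summing the partial products and collecting blades:
Answer: -49/15 + 53/15*e12 + 1/45*e13 + 3*e23


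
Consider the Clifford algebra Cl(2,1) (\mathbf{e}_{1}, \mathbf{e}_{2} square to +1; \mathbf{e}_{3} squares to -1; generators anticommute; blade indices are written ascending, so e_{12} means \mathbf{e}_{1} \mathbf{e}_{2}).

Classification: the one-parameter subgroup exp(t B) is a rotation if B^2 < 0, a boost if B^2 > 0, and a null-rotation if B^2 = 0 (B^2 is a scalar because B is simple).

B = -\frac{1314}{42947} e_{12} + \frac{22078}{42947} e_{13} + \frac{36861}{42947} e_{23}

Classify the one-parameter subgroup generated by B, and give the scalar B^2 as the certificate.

B^2 term by term: the squares give (-\frac{1314}{42947})^2*(e_{12})^2 + (\frac{22078}{42947})^2*(e_{13})^2 + (\frac{36861}{42947})^2*(e_{23})^2 = \frac{1726596}{1844444809}*(-1) + \frac{487438084}{1844444809}*(+1) + \frac{1358733321}{1844444809}*(+1) = 1 (each basis 2-blade squares to minus the product of its generators' squares); cross terms between blades sharing an index anticommute and cancel. So B^2 = 1.
Answer: boost, certificate B^2 = 1. The invariant at work: B^2 = 1 is unchanged by conjugation, hence its sign classifies the subgroup whatever basis B is written in.


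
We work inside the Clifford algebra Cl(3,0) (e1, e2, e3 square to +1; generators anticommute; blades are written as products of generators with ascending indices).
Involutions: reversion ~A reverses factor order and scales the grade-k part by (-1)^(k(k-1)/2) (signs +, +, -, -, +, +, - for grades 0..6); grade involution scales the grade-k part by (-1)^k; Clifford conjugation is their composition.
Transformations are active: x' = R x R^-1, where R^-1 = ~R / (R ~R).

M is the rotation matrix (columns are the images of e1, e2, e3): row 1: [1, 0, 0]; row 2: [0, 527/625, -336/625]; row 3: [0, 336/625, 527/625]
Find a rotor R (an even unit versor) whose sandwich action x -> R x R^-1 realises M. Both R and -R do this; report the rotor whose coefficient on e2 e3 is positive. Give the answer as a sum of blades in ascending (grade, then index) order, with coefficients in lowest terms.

Method: write R = a + b12*e1 e2 + b13*e1 e3 + b23*e2 e3 with a^2 + b12^2 + b13^2 + b23^2 = 1 (so R^-1 = ~R). Expanding the columns R e_j ~R gives tr M = 4a^2 - 1 and, from the antisymmetric part, M21 - M12 = -4a*b12, M13 - M31 = 4a*b13, M32 - M23 = -4a*b23.
Here tr M = 1679/625, so a^2 = (1 + tr M)/4 = 576/625 and a = ±24/25. Taking a = 24/25: M21 - M12 = 0, M13 - M31 = 0, M32 - M23 = 672/625, giving b12 = 0, b13 = 0, b23 = -7/25, i.e. R = 24/25 - 7/25*e2 e3.
Its e2 e3 coefficient is negative, so report the other preimage -R.
Answer: -24/25 + 7/25*e2 e3. Recall the cover is two-to-one: with M of trace 1679/625, both preimages act alike, and the stated e2 e3 sign chooses the sheet.


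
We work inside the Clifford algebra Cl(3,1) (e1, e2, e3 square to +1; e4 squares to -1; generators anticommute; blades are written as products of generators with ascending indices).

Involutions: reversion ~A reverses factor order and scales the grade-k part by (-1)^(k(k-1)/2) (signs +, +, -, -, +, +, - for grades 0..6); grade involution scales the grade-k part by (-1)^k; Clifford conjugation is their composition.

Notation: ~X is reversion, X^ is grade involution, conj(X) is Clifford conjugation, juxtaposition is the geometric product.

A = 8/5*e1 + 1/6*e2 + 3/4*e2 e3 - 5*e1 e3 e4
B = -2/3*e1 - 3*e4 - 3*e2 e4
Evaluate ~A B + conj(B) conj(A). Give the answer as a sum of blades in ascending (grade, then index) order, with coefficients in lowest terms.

first term: -16/15 - 1/2*e4 + 1/9*e1 e2 + 15*e1 e3 - 24/5*e1 e4 - 1/2*e2 e4 - 67/12*e3 e4 + 31/2*e1 e2 e3 - 24/5*e1 e2 e4 + 9/4*e2 e3 e4
second term: -16/15 + 1/2*e4 - 1/9*e1 e2 + 15*e1 e3 + 24/5*e1 e4 + 1/2*e2 e4 - 67/12*e3 e4 - 31/2*e1 e2 e3 - 24/5*e1 e2 e4 - 9/4*e2 e3 e4
Answer: -32/15 + 30*e1 e3 - 67/6*e3 e4 - 48/5*e1 e2 e4


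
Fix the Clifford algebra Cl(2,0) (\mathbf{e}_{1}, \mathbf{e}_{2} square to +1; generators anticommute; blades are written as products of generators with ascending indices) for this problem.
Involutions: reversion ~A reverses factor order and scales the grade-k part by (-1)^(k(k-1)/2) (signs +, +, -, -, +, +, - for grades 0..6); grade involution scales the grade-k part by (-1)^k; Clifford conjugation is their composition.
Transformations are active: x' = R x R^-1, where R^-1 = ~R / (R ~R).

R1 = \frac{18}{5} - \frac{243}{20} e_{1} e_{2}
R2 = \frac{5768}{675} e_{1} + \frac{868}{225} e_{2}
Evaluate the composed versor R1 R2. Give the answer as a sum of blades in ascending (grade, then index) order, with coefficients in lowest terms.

Distribute over the terms of R1 (each basis-blade product reordered to ascending indices, repeated generators contracted through their squares):
(\frac{18}{5}) R2 = \frac{11536}{375} e_{1} + \frac{1736}{125} e_{2}
(-\frac{243}{20} e_{1} e_{2}) R2 = -\frac{5859}{125} e_{1} + \frac{12978}{125} e_{2}
Summing the partial products and collecting blades:
Answer: -\frac{6041}{375} e_{1} + \frac{14714}{125} e_{2}


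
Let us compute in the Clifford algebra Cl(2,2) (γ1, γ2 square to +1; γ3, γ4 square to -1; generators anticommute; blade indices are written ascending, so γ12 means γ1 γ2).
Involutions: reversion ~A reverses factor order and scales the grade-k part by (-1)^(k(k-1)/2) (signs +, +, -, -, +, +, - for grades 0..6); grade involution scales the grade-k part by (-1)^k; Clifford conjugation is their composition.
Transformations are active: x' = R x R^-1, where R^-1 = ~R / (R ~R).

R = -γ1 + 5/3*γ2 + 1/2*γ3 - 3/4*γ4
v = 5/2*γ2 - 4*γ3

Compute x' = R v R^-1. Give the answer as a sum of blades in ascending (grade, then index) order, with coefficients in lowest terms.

~R = -γ1 + 5/3*γ2 + 1/2*γ3 - 3/4*γ4, and R ~R = 427/144, so R^-1 = ~R / (427/144).
R v = 37/6 - 5/2*γ12 + 4*γ13 - 95/12*γ23 + 15/8*γ24 - 3*γ34
Answer: -1776/427*γ1 + 3785/854*γ2 + 2596/427*γ3 - 1332/427*γ4


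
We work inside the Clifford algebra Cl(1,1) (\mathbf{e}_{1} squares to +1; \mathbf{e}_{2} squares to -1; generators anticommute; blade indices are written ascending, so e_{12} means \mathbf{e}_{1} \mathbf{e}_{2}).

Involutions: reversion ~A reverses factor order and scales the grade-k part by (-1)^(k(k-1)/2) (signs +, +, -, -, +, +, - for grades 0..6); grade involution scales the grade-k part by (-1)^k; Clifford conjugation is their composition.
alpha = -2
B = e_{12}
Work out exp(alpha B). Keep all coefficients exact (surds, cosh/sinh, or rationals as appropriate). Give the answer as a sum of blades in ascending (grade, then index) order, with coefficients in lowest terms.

B^2 = (1)^2*(e_{12})^2 = 1*(+1) = 1 (a basis 2-blade squares to minus the product of its generators' squares).
B^2 = 1 — since the square is positive, the closed form is hyperbolic: l = 1, alpha*l = -2, so exp(alpha B) = cosh(-2) + (sinh(-2)/1)*B = \cosh{\left(2 \right)} + (- \sinh{\left(2 \right)})*B.
Answer: \cosh{\left(2 \right)} - \sinh{\left(2 \right)} e_{12}


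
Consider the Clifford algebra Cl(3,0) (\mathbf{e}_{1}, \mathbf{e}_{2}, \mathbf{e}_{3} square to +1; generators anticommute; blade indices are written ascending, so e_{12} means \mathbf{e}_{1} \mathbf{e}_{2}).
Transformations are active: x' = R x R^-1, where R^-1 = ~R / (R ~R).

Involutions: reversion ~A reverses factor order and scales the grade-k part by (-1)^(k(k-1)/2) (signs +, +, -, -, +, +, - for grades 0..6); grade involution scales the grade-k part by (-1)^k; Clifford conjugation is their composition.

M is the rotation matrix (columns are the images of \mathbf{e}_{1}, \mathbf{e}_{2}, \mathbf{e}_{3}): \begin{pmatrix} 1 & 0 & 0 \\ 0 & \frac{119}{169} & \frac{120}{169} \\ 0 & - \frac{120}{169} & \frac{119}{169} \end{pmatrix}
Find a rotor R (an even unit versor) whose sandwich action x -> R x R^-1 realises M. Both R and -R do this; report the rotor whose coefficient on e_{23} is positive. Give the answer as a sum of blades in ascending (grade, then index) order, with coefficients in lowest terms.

Method: write R = a + b12*e_{12} + b13*e_{13} + b23*e_{23} with a^2 + b12^2 + b13^2 + b23^2 = 1 (so R^-1 = ~R). Expanding the columns R e_j ~R gives tr M = 4a^2 - 1 and, from the antisymmetric part, M21 - M12 = -4a*b12, M13 - M31 = 4a*b13, M32 - M23 = -4a*b23.
Here tr M = \frac{407}{169}, so a^2 = (1 + tr M)/4 = \frac{144}{169} and a = ±\frac{12}{13}. Taking a = \frac{12}{13}: M21 - M12 = 0, M13 - M31 = 0, M32 - M23 = -\frac{240}{169}, giving b12 = 0, b13 = 0, b23 = \frac{5}{13}, i.e. R = \frac{12}{13} + \frac{5}{13} e_{23}.
Its e_{23} coefficient is already positive.
Answer: \frac{12}{13} + \frac{5}{13} e_{23}. Sheet selection: the two-to-one cover makes ±R indistinguishable at the matrix level (trace \frac{407}{169}), so uniqueness comes from the required sign on e_{23}.


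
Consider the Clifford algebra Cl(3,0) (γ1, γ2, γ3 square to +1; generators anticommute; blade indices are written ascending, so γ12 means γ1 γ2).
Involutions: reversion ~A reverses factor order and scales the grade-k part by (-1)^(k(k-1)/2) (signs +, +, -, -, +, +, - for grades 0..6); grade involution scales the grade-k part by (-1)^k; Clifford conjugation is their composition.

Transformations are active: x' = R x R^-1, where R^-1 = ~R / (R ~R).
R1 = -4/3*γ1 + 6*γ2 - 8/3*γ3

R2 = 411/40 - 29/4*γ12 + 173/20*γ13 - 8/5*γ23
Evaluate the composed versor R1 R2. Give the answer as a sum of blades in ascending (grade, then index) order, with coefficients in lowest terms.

Distribute over the terms of R1 (each basis-blade product reordered to ascending indices, repeated generators contracted through their squares):
(-4/3*γ1) R2 = -137/10*γ1 + 29/3*γ2 - 173/15*γ3 + 32/15*γ123
(6*γ2) R2 = 87/2*γ1 + 1233/20*γ2 - 48/5*γ3 - 519/10*γ123
(-8/3*γ3) R2 = 346/15*γ1 - 64/15*γ2 - 137/5*γ3 + 58/3*γ123
Summing the partial products and collecting blades:
Answer: 793/15*γ1 + 1341/20*γ2 - 728/15*γ3 - 913/30*γ123


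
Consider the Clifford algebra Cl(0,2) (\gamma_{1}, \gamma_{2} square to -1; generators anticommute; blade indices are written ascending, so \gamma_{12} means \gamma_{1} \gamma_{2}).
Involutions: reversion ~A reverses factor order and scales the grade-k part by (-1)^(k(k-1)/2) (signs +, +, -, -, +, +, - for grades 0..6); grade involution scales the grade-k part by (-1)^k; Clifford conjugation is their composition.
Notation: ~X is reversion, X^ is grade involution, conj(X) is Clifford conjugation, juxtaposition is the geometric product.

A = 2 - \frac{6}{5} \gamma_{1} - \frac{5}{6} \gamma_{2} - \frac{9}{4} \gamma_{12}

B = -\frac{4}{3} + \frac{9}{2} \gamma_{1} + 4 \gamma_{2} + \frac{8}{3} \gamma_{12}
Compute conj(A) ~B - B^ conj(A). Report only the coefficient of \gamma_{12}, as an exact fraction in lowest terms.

first term: -\frac{27}{5} - \frac{172}{45} \gamma_{1} + \frac{7277}{360} \gamma_{2} - \frac{437}{60} \gamma_{12}
second term: \frac{1}{15} - \frac{982}{45} \gamma_{1} + \frac{1517}{360} \gamma_{2} + \frac{203}{60} \gamma_{12}
Answer: -\frac{32}{3}


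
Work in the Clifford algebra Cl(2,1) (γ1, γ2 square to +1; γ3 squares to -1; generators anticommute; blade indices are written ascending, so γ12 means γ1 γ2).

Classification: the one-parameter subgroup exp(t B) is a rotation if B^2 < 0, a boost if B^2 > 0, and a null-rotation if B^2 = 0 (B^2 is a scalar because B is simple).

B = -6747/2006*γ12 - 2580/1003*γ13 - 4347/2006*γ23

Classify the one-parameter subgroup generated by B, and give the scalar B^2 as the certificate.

B^2 term by term: the squares give (-6747/2006)^2*(γ12)^2 + (-2580/1003)^2*(γ13)^2 + (-4347/2006)^2*(γ23)^2 = 45522009/4024036*(-1) + 6656400/1006009*(+1) + 18896409/4024036*(+1) = 0 (each basis 2-blade squares to minus the product of its generators' squares); cross terms between blades sharing an index anticommute and cancel. So B^2 = 0.
Answer: null-rotation, certificate B^2 = 0. The scalar 0 is the complete invariant here: its sign names the subgroup type.


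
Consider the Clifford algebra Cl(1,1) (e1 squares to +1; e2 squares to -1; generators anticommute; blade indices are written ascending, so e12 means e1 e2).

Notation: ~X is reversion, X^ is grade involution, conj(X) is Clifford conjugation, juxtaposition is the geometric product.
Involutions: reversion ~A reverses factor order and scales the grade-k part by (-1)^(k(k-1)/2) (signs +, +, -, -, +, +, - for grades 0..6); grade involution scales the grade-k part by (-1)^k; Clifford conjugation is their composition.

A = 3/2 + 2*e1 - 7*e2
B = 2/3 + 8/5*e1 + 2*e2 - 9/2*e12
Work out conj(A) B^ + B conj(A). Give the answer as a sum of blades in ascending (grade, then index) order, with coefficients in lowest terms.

first term: 91/5 - 1057/30*e1 + 32/3*e2 + 169/20*e12
second term: -81/5 + 977/30*e1 - 4/3*e2 + 169/20*e12
Answer: 2 - 8/3*e1 + 28/3*e2 + 169/10*e12


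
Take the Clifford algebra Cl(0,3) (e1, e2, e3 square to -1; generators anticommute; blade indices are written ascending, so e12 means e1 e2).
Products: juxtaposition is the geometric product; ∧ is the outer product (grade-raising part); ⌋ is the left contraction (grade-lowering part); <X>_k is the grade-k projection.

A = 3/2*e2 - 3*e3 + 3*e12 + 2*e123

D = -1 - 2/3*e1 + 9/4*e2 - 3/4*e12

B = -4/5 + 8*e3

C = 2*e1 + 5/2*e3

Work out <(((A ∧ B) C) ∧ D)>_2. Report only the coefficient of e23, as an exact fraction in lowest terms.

step 1: -6/5*e2 + 12/5*e3 - 12/5*e12 + 12*e23 + 112/5*e123
step 2: -6 - 174/5*e2 - 268/5*e12 - 24/5*e13 - 239/5*e23 + 18*e123
step 3: 6 + 4*e1 + 213/10*e2 + 349/10*e12 + 24/5*e13 + 239/5*e23 + 74/3*e123
step 4: 349/10*e12 + 24/5*e13 + 239/5*e23
Answer: 239/5


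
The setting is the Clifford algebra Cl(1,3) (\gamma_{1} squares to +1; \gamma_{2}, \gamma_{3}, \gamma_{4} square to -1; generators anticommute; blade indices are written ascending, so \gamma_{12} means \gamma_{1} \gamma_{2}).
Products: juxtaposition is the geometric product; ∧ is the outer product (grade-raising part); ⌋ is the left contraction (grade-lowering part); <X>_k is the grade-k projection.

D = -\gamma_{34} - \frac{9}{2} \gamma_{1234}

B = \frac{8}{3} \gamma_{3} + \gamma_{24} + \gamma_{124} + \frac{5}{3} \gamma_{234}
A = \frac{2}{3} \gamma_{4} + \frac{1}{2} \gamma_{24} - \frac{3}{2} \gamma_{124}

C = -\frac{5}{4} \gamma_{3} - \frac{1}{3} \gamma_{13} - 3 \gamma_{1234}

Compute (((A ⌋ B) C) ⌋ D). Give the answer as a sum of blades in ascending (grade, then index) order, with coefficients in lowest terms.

step 1: 1 - \frac{1}{2} \gamma_{1} + \frac{2}{3} \gamma_{2} + \frac{5}{6} \gamma_{3} - \frac{2}{3} \gamma_{12} - \frac{10}{9} \gamma_{23}
step 2: \frac{25}{24} - \frac{5}{18} \gamma_{1} - \frac{25}{18} \gamma_{2} - \frac{13}{12} \gamma_{3} - \frac{10}{27} \gamma_{12} + \frac{7}{24} \gamma_{13} - \frac{10}{3} \gamma_{14} - \frac{19}{18} \gamma_{23} + 2 \gamma_{34} + \frac{19}{18} \gamma_{123} + \frac{5}{2} \gamma_{124} - 2 \gamma_{134} + \frac{3}{2} \gamma_{234} - 3 \gamma_{1234}
step 3: -\frac{23}{2} + \frac{27}{4} \gamma_{1} - 9 \gamma_{2} - \frac{45}{4} \gamma_{3} + \frac{11}{3} \gamma_{4} + 9 \gamma_{12} - \frac{19}{4} \gamma_{14} + 15 \gamma_{23} + \frac{21}{16} \gamma_{24} + \frac{5}{8} \gamma_{34} - \frac{39}{8} \gamma_{124} + \frac{25}{4} \gamma_{134} + \frac{5}{4} \gamma_{234} - \frac{75}{16} \gamma_{1234}
Answer: -\frac{23}{2} + \frac{27}{4} \gamma_{1} - 9 \gamma_{2} - \frac{45}{4} \gamma_{3} + \frac{11}{3} \gamma_{4} + 9 \gamma_{12} - \frac{19}{4} \gamma_{14} + 15 \gamma_{23} + \frac{21}{16} \gamma_{24} + \frac{5}{8} \gamma_{34} - \frac{39}{8} \gamma_{124} + \frac{25}{4} \gamma_{134} + \frac{5}{4} \gamma_{234} - \frac{75}{16} \gamma_{1234}


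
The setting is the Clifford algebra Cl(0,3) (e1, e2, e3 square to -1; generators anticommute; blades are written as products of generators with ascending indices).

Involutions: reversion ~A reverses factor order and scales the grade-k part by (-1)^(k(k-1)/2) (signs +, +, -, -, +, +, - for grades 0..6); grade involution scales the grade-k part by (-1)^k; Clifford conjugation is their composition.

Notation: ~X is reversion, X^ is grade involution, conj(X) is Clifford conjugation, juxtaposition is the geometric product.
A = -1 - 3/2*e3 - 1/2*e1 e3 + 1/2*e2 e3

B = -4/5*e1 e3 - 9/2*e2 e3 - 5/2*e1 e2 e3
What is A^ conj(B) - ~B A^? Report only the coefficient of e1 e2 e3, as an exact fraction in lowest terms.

first term: -37/20 + 49/20*e1 + 8*e2 + 11/10*e1 e2 - 4/5*e1 e3 - 9/2*e2 e3 + 5/2*e1 e2 e3
second term: -37/20 - 49/20*e1 - 8*e2 - 11/10*e1 e2 - 4/5*e1 e3 - 9/2*e2 e3 - 5/2*e1 e2 e3
Answer: 5


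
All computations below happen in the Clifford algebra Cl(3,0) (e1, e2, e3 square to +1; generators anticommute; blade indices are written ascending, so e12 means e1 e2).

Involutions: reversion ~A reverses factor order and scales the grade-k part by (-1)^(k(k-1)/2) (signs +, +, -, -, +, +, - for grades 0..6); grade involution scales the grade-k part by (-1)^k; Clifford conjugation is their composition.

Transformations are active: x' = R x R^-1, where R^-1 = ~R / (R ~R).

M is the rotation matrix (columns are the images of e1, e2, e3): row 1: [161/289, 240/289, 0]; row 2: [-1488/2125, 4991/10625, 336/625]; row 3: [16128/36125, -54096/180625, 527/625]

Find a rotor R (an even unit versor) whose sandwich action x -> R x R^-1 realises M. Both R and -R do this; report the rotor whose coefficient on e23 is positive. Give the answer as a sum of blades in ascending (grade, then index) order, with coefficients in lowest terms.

Method: write R = a + b12*e12 + b13*e13 + b23*e23 with a^2 + b12^2 + b13^2 + b23^2 = 1 (so R^-1 = ~R). Expanding the columns R e_j ~R gives tr M = 4a^2 - 1 and, from the antisymmetric part, M21 - M12 = -4a*b12, M13 - M31 = 4a*b13, M32 - M23 = -4a*b23.
Here tr M = 13511/7225, so a^2 = (1 + tr M)/4 = 5184/7225 and a = ±72/85. Taking a = 72/85: M21 - M12 = -55296/36125, M13 - M31 = -16128/36125, M32 - M23 = -6048/7225, giving b12 = 192/425, b13 = -56/425, b23 = 21/85, i.e. R = 72/85 + 192/425*e12 - 56/425*e13 + 21/85*e23.
Its e23 coefficient is already positive.
Answer: 72/85 + 192/425*e12 - 56/425*e13 + 21/85*e23. Note: both R and -R realise this M (trace 13511/7225); the covering map identifies them, and the e23-coefficient sign is the tie-breaker.


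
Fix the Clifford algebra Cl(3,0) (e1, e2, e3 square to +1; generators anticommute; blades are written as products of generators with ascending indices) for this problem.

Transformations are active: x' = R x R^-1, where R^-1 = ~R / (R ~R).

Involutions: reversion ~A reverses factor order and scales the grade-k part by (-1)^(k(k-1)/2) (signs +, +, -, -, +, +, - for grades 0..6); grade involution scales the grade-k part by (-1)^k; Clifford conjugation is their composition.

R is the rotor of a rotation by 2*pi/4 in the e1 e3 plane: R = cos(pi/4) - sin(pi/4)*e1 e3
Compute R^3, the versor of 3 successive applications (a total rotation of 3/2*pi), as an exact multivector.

Half-angle bookkeeping: 3 applications in e1 e3 add up to rotor phase 3*pi/4 = 3*pi/4, so R^3 = cos(3*pi/4) - sin(3*pi/4)*e1 e3.
cos(3*pi/4) = -sqrt(2)/2 and sin(3*pi/4) = sqrt(2)/2, so R^3 = -sqrt(2)/2 - sqrt(2)/2*e1 e3. The net rotation is 3/2*pi; the rotor keeps the half-angle phase exactly.
Answer: -sqrt(2)/2 - sqrt(2)/2*e1 e3


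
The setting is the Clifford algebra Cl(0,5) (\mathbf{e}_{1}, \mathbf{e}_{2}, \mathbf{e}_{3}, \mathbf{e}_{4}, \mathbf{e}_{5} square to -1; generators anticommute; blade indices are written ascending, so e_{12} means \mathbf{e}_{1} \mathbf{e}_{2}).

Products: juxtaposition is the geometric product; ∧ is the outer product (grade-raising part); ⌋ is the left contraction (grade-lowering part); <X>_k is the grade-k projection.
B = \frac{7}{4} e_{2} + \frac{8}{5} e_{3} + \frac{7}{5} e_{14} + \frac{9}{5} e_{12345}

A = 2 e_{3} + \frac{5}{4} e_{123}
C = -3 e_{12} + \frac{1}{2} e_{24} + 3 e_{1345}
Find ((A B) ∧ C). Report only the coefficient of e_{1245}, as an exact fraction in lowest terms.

step 1: -\frac{16}{5} - 2 e_{12} + \frac{35}{16} e_{13} - \frac{7}{2} e_{23} + \frac{9}{4} e_{45} - \frac{14}{5} e_{134} - \frac{7}{4} e_{234} - \frac{18}{5} e_{1245}
step 2: \frac{48}{5} e_{12} - \frac{8}{5} e_{24} - \frac{35}{32} e_{1234} - \frac{27}{4} e_{1245} - \frac{48}{5} e_{1345}
Answer: -\frac{27}{4}


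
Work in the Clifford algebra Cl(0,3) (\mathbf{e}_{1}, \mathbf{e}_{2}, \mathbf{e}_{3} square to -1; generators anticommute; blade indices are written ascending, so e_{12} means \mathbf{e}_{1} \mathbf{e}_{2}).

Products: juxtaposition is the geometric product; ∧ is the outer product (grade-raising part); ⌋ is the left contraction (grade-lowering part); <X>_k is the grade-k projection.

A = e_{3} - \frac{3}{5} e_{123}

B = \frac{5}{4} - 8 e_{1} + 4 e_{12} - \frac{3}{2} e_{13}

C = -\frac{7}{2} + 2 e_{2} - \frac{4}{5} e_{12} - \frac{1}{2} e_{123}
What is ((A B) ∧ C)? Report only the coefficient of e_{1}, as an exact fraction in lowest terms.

step 1: -\frac{3}{2} e_{1} + \frac{9}{10} e_{2} + \frac{73}{20} e_{3} + 8 e_{13} - \frac{24}{5} e_{23} + \frac{13}{4} e_{123}
step 2: \frac{21}{4} e_{1} - \frac{63}{20} e_{2} - \frac{511}{40} e_{3} - 3 e_{12} - 28 e_{13} + \frac{19}{2} e_{23} - \frac{6059}{200} e_{123}
Answer: \frac{21}{4}


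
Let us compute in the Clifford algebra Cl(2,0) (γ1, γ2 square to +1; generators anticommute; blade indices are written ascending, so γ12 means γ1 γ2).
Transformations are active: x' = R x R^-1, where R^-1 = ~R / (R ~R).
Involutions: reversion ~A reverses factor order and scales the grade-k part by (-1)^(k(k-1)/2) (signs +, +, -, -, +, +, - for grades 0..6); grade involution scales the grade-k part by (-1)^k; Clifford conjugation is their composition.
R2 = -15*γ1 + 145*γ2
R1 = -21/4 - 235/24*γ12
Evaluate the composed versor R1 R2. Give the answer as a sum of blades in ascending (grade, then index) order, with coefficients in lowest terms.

Distribute over the terms of R1 (each basis-blade product reordered to ascending indices, repeated generators contracted through their squares):
(-21/4) R2 = 315/4*γ1 - 3045/4*γ2
(-235/24*γ12) R2 = -34075/24*γ1 - 1175/8*γ2
Summing the partial products and collecting blades:
Answer: -32185/24*γ1 - 7265/8*γ2


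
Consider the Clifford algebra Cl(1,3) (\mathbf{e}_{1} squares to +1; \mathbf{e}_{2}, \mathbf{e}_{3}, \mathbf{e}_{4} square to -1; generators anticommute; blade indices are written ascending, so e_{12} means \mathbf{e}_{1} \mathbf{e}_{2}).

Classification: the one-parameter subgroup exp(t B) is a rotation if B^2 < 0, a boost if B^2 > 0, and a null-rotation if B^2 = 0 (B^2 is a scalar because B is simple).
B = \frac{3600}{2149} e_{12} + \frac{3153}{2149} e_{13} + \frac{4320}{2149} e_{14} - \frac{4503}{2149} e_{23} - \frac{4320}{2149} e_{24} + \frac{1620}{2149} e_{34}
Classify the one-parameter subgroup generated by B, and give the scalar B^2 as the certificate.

B^2 term by term: the squares give (\frac{3600}{2149})^2*(e_{12})^2 + (\frac{3153}{2149})^2*(e_{13})^2 + (\frac{4320}{2149})^2*(e_{14})^2 + (-\frac{4503}{2149})^2*(e_{23})^2 + (-\frac{4320}{2149})^2*(e_{24})^2 + (\frac{1620}{2149})^2*(e_{34})^2 = \frac{12960000}{4618201}*(+1) + \frac{9941409}{4618201}*(+1) + \frac{18662400}{4618201}*(+1) + \frac{20277009}{4618201}*(-1) + \frac{18662400}{4618201}*(-1) + \frac{2624400}{4618201}*(-1) = 0 (each basis 2-blade squares to minus the product of its generators' squares); cross terms between blades sharing an index anticommute and cancel; the commuting (index-disjoint) pairs give grade-4 terms 2*c*c'*(blade product), which cancel blade by blade — e_{1234}: \frac{11664000}{4618201} + \frac{27241920}{4618201} - \frac{38905920}{4618201} = 0 — confirming B is simple. So B^2 = 0.
Answer: null-rotation, certificate B^2 = 0. The class reads off the invariant scalar 0 directly.


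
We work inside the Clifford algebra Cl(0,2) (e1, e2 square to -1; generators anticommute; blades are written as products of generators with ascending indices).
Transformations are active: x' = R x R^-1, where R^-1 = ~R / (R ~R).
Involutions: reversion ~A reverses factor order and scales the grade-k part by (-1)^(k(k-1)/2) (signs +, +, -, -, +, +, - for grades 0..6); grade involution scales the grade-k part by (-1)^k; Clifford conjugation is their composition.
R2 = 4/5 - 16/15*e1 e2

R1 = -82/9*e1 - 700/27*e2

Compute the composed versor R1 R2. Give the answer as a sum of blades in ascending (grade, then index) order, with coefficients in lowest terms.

Distribute over the terms of R1 (each basis-blade product reordered to ascending indices, repeated generators contracted through their squares):
(-82/9*e1) R2 = -328/45*e1 - 1312/135*e2
(-700/27*e2) R2 = 2240/81*e1 - 560/27*e2
Summing the partial products and collecting blades:
Answer: 8248/405*e1 - 4112/135*e2


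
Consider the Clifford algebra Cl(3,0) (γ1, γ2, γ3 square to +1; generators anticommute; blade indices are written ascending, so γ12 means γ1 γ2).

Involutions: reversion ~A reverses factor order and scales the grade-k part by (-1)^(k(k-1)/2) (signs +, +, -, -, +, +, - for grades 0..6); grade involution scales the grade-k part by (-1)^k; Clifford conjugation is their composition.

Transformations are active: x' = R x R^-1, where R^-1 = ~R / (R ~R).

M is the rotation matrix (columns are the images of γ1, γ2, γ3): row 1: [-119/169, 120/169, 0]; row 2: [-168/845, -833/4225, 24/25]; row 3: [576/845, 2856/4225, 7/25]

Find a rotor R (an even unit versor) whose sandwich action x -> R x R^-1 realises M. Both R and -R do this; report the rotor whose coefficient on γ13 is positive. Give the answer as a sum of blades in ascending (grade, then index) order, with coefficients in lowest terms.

Method: write R = a + b12*γ12 + b13*γ13 + b23*γ23 with a^2 + b12^2 + b13^2 + b23^2 = 1 (so R^-1 = ~R). Expanding the columns R e_j ~R gives tr M = 4a^2 - 1 and, from the antisymmetric part, M21 - M12 = -4a*b12, M13 - M31 = 4a*b13, M32 - M23 = -4a*b23.
Here tr M = -105/169, so a^2 = (1 + tr M)/4 = 16/169 and a = ±4/13. Taking a = 4/13: M21 - M12 = -768/845, M13 - M31 = -576/845, M32 - M23 = -48/169, giving b12 = 48/65, b13 = -36/65, b23 = 3/13, i.e. R = 4/13 + 48/65*γ12 - 36/65*γ13 + 3/13*γ23.
Its γ13 coefficient is negative, so report the other preimage -R.
Answer: -4/13 - 48/65*γ12 + 36/65*γ13 - 3/13*γ23. Recall the cover is two-to-one: with M of trace -105/169, both preimages act alike, and the stated γ13 sign chooses the sheet.


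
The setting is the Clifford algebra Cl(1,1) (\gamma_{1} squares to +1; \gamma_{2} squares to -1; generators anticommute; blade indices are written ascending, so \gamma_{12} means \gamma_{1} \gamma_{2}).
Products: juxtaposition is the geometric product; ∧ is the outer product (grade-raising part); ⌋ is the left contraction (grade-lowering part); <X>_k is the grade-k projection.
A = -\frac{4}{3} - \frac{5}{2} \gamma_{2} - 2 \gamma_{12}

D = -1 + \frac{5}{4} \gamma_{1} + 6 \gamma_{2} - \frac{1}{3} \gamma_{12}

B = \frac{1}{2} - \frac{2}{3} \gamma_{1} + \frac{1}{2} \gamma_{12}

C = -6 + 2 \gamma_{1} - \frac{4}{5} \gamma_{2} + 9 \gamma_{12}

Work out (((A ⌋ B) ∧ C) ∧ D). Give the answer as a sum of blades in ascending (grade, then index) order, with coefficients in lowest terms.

step 1: -\frac{5}{3} - \frac{13}{36} \gamma_{1} - \frac{2}{3} \gamma_{12}
step 2: 10 - \frac{7}{6} \gamma_{1} + \frac{4}{3} \gamma_{2} - \frac{482}{45} \gamma_{12}
step 3: -10 + \frac{41}{3} \gamma_{1} + \frac{176}{3} \gamma_{2} - \frac{58}{45} \gamma_{12}
Answer: -10 + \frac{41}{3} \gamma_{1} + \frac{176}{3} \gamma_{2} - \frac{58}{45} \gamma_{12}


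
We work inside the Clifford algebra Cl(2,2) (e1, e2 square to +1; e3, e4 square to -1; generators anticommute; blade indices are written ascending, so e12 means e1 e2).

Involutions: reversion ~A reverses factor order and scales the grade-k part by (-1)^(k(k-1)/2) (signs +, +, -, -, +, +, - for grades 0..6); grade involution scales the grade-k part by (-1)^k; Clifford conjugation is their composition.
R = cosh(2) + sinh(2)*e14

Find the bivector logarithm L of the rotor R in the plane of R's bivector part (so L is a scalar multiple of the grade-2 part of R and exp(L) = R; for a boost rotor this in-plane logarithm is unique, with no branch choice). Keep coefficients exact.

The scalar part of R is cosh(2), which fixes the rapidity magnitude through cosh (cosh is even, so it cannot fix the sign — the bivector part carries that); dividing the bivector part by sinh of the rapidity gives the plane, and L = rapidity * plane, where the joint sign ambiguity of (rapidity, plane) cancels in the product.
Concretely: cosh(rapidity) = cosh(2) gives rapidity = ±2, and since rapidity/sinh(rapidity) is even the sign is immaterial: L = (rapidity/sinh(rapidity)) * <R>_2 = (2/sinh(2)) * <R>_2.
Answer: 2*e14


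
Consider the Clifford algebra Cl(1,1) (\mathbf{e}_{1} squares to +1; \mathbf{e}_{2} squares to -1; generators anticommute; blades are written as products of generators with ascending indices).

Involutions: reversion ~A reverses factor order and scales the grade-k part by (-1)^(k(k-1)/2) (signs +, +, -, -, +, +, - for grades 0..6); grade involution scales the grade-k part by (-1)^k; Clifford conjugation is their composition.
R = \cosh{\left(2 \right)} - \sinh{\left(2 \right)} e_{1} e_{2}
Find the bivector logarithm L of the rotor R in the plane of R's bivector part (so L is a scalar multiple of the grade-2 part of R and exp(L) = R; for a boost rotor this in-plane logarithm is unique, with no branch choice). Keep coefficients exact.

The scalar part of R is \cosh{\left(2 \right)}, so cosh pins the rapidity up to sign — the sign comes from the bivector part; dividing that part by sinh of the rapidity yields the plane, and the in-plane L = rapidity * plane is unique because the two sign choices cancel.
Concretely: cosh(rapidity) = \cosh{\left(2 \right)} gives rapidity = ±2, and since rapidity/sinh(rapidity) is even the sign is immaterial: L = (rapidity/sinh(rapidity)) * <R>_2 = (\frac{2}{\sinh{\left(2 \right)}}) * <R>_2.
Answer: -2 e_{1} e_{2}


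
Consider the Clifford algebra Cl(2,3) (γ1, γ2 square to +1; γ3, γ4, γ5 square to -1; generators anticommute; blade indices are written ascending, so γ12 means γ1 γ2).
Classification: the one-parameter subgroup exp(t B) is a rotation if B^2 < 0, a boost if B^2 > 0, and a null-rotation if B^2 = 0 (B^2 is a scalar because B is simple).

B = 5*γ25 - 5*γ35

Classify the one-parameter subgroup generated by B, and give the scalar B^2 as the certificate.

B^2 term by term: the squares give (5)^2*(γ25)^2 + (-5)^2*(γ35)^2 = 25*(+1) + 25*(-1) = 0 (each basis 2-blade squares to minus the product of its generators' squares); cross terms between blades sharing an index anticommute and cancel. So B^2 = 0.
Answer: null-rotation, certificate B^2 = 0. Certificate logic: 0 is a conjugation-invariant scalar, so its sign fixes rotation versus boost versus null-rotation outright.


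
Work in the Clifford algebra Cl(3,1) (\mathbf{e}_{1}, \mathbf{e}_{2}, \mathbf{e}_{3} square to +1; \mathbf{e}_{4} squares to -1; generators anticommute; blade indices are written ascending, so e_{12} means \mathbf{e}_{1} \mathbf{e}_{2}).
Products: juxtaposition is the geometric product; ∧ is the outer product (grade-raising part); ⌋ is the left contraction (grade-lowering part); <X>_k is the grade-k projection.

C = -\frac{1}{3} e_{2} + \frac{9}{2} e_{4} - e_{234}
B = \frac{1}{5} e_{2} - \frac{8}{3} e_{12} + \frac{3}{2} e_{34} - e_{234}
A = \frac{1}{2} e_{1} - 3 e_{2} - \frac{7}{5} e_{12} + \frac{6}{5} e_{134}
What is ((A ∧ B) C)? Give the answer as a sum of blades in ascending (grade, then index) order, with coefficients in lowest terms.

step 1: \frac{1}{10} e_{12} + \frac{3}{4} e_{134} - \frac{9}{2} e_{234} - \frac{59}{25} e_{1234}
step 2: \frac{9}{2} + \frac{349}{150} e_{1} - \frac{3}{4} e_{12} - \frac{27}{8} e_{13} + \frac{81}{4} e_{23} + \frac{3}{2} e_{34} + \frac{531}{50} e_{123} + \frac{9}{20} e_{124} + \frac{103}{150} e_{134} - \frac{1}{4} e_{1234}
Answer: \frac{9}{2} + \frac{349}{150} e_{1} - \frac{3}{4} e_{12} - \frac{27}{8} e_{13} + \frac{81}{4} e_{23} + \frac{3}{2} e_{34} + \frac{531}{50} e_{123} + \frac{9}{20} e_{124} + \frac{103}{150} e_{134} - \frac{1}{4} e_{1234}


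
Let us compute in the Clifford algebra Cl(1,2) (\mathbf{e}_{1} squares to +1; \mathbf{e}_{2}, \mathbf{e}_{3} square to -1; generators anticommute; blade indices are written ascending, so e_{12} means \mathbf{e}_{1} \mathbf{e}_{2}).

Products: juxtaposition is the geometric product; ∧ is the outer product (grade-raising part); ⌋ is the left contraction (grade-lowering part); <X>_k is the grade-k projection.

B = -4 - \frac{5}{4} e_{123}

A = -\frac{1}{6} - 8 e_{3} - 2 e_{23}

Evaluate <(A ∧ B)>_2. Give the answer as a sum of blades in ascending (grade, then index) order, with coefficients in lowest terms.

step 1: \frac{2}{3} + 32 e_{3} + 8 e_{23} + \frac{5}{24} e_{123}
step 2: 8 e_{23}
Answer: 8 e_{23}
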